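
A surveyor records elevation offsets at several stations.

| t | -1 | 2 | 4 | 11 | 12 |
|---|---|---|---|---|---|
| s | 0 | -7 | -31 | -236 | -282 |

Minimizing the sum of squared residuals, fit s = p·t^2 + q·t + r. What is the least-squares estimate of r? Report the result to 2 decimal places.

Entries of AᵀA: Σt^2·t^2 = 35650, Σt^2·t = 3130, Σt^2 = 286, Σt·t = 286, Σt = 28, Σ1 = 5.
And Σt^2·s = -69688, Σt·s = -6118, Σs = -556.
Row-reducing yields p = -126163/65152, q = -22563/65152, r = 48987/32576.

r = 1.50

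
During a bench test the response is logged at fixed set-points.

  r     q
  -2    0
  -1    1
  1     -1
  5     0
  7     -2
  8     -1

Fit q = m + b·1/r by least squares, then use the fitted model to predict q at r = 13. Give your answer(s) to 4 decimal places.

q̂ = -0.5859

The normal system MᵀM·[m, b]ᵀ = Mᵀq is [[6, -9/280]; [-9/280, 182361/78400]]·[m, b]ᵀ = [-3, -135/56]ᵀ.
Eliminating b: (182361/78400)·(row 1) − (-9/280)·(row 2) gives (218817/15680)·m = (182361/78400)·(-3) − (-9/280)·(-135/56) = -276579/39200, so m = -61462/121565.
Then b = ((-135/56) − (-9/280)·(-61462/121565))/(182361/78400) = -25368/24313.
At r = 13: q̂ = (-61462/121565)·(1) + (-25368/24313)·(1/13) = -925846/1580345.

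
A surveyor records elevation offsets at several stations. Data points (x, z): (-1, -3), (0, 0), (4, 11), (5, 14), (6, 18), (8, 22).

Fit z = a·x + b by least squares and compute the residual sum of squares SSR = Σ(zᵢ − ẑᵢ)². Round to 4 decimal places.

SSR = 1.5924

With design matrix M, MᵀM = [[142, 22]; [22, 6]] and Mᵀz = [401, 62]ᵀ.
Eliminating b: 6·(row 1) − 22·(row 2) gives 368·a = 6·401 − 22·62 = 1042, so a = 521/184.
Then b = (62 − 22·(521/184))/6 = -9/184.
Residuals: -11/92, 9/184, -51/184, -5/46, 195/184, -111/184; SSR = 293/184.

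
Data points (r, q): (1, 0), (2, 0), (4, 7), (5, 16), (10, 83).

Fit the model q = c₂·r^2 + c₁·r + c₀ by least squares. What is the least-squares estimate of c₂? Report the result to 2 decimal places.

Normal-equation sums: Σr^2·r^2 = 10898, Σr^2·r = 1198, Σr^2 = 146, Σr·r = 146, Σr = 22, Σ1 = 5.
Moment sums: Σr^2·q = 8812, Σr·q = 938, Σq = 106.
XᵀX·[c₂, c₁, c₀]ᵀ = Xᵀq becomes [[10898, 1198, 146]; [1198, 146, 22]; [146, 22, 5]]·[c₂, c₁, c₀]ᵀ = [8812, 938, 106]ᵀ.
Solving the 3×3 system (Gaussian elimination) gives c₂ = 243/224, c₁ = -597/224, c₀ = 5/4.

c₂ = 1.08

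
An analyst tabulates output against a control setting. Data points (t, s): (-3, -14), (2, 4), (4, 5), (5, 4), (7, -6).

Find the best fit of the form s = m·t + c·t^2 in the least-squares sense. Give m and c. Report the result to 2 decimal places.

Entries of AᵀA: Σt·t = 103, Σt·t^2 = 513, Σt^2·t^2 = 3379.
And Σt·s = 48, Σt^2·s = -224.
So AᵀA·[m, c]ᵀ = Aᵀs: [[103, 513]; [513, 3379]]·[m, c]ᵀ = [48, -224]ᵀ.
Eliminating c: 3379·(row 1) − 513·(row 2) gives 84868·m = 3379·48 − 513·(-224) = 277104, so m = 69276/21217.
Then c = ((-224) − 513·(69276/21217))/3379 = -11924/21217.

m = 3.27, c = -0.56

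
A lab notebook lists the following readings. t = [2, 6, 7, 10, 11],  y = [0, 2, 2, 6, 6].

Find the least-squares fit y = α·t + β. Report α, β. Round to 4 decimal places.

Entries of XᵀX: Σt·t = 310, Σt = 36, Σ1 = 5.
For Xᵀy: Σt·y = 152, Σy = 16.
XᵀX·[α, β]ᵀ = Xᵀy becomes [[310, 36]; [36, 5]]·[α, β]ᵀ = [152, 16]ᵀ.
Eliminating β: 5·(row 1) − 36·(row 2) gives 254·α = 5·152 − 36·16 = 184, so α = 92/127.
Then β = (16 − 36·(92/127))/5 = -256/127.

α = 0.7244, β = -2.0157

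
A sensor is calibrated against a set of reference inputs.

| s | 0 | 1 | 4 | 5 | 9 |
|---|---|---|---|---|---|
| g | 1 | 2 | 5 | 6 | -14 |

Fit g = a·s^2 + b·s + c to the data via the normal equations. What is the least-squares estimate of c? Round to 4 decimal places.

The normal equations are: 7443·a + 919·b + 123·c = -902;  919·a + 123·b + 19·c = -74;  123·a + 19·b + 5·c = 0.
(Σs^2·s^2 = 7443, Σs^2·s = 919, Σs^2 = 123, Σs·s = 123, Σs = 19, Σ1 = 5, Σs^2·g = -902, Σs·g = -74, Σg = 0.)
Solving the 3×3 system (Gaussian elimination) gives a = -3876/6391, b = 25147/6391, c = -19/581.

c = -0.0327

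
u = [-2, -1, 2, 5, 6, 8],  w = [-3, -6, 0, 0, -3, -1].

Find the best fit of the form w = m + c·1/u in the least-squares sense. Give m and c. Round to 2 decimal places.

Entries of AᵀA: Σ1 = 6, Σ1/u = -61/120, Σ1/u·1/u = 22801/14400.
And Σw = -13, Σ1/u·w = 55/8.
So AᵀA·[m, c]ᵀ = Aᵀw: [[6, -61/120]; [-61/120, 22801/14400]]·[m, c]ᵀ = [-13, 55/8]ᵀ.
det = 6·(22801/14400) − (-61/120)² = 26617/2880.
m = ((-13)·(22801/14400) − (-61/120)·(55/8))/(26617/2880) = -246088/133085; c = (6·(55/8) − (-61/120)·(-13))/(26617/2880) = 99768/26617.

m = -1.85, c = 3.75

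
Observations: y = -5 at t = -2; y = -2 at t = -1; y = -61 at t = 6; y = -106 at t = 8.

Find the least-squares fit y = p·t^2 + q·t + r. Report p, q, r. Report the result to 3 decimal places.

p = -1.532, q = -0.859, r = -0.914

The normal equations are: 5409·p + 719·q + 105·r = -9002;  719·p + 105·q + 11·r = -1202;  105·p + 11·q + 4·r = -174.
Inverting the 3×3 Gram matrix, [p, q, r]ᵀ = [-20193/13178, -11321/13178, -6022/6589]ᵀ.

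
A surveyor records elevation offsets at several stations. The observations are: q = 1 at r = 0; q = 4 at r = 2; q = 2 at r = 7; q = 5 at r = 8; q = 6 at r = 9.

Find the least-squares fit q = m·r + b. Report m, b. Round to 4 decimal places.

m = 0.3567, b = 1.7452

Setting ∂/∂m … = 0 gives: 198·m + 26·b = 116;  26·m + 5·b = 18.
Δ = 198·5 − 26² = 314.
m = (116·5 − 26·18)/314 = 56/157; b = (198·18 − 26·116)/314 = 274/157.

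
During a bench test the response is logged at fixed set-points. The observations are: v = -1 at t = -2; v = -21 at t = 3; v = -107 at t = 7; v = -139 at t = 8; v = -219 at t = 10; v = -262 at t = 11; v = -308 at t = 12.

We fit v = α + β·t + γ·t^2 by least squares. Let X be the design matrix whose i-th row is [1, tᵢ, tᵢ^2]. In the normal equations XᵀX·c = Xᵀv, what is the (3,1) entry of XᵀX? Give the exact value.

491

Row 3 ↔ basis t^2, column 1 ↔ basis 1, so (XᵀX)_{3,1} = Σᵢ t^2 = (4)·(1) + (9)·(1) + (49)·(1) + (64)·(1) + (100)·(1) + (121)·(1) + (144)·(1) = 491.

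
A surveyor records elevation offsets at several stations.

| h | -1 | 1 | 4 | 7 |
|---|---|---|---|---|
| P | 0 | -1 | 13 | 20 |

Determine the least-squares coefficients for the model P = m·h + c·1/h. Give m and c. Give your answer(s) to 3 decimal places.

Forming XᵀX = [[67, 4]; [4, 1633/784]] and XᵀP = [191, 143/28]ᵀ gives XᵀX·[m, c]ᵀ = XᵀP.
Eliminating c: (1633/784)·(row 1) − 4·(row 2) gives (96867/784)·m = (1633/784)·191 − 4·(143/28) = 295887/784, so m = 98629/32289.
Then c = ((143/28) − 4·(98629/32289))/(1633/784) = -110236/32289.

m = 3.055, c = -3.414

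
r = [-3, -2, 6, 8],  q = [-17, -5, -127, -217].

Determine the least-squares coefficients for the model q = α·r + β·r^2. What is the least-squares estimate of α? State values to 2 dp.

α = -3.31

From the data, Σr·r = 113, Σr·r^2 = 693, Σr^2·r^2 = 5489.
And Σr·q = -2437, Σr^2·q = -18633.
Eliminating β: 5489·(row 1) − 693·(row 2) gives 140008·α = 5489·(-2437) − 693·(-18633) = -464024, so α = -5273/1591.
Then β = ((-18633) − 693·(-5273/1591))/5489 = -52086/17501.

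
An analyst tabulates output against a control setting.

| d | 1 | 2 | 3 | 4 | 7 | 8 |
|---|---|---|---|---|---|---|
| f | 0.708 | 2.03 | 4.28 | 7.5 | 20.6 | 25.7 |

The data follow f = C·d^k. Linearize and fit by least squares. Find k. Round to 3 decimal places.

With ln fᵢ as the transformed response and ln dᵢ as the regressor:
AᵀA = [[11.7199, 7.2034]; [7.2034, 6]], rhs = [17.5192, 10.1034]ᵀ  (here Σln d = 7.2034, Σ(ln d)² = 11.7199, Σln f = 10.1034, Σln d·ln f = 17.5192).
Solving (det = 18.4301): k = 1.75455, ln C = -0.42256.

k = 1.755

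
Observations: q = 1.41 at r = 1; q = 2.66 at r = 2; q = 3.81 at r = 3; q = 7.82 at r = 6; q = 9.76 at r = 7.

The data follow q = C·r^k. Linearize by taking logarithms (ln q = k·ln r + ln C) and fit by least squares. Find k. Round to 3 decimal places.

k = 0.985

Linearized form: ln q = k·ln r + ln C. From the 5 transformed points,
AᵀA = [[8.6844, 5.5294]; [5.5294, 5]], rhs = [10.2661, 6.9945]ᵀ  (here Σln r = 5.5294, Σ(ln r)² = 8.6844, Σln q = 6.9945, Σln r·ln q = 10.2661).
Δ = 8.6844·5 − (5.5294)² = 12.8473; k = (10.2661·5 − 5.5294·6.9945)/12.8473 = 0.98502, ln C = (8.6844·6.9945 − 5.5294·10.2661)/12.8473 = 0.30959.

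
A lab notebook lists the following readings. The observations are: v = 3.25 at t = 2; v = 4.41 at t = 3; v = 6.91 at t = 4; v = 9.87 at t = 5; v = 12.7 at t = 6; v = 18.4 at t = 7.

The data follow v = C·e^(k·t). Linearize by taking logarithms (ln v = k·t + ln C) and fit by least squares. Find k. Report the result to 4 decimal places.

k = 0.3485

With ln vᵢ as the transformed response and tᵢ as the regressor:
XᵀX = [[139.0000, 27.0000]; [27.0000, 6]], rhs = [61.6244, 12.3390]ᵀ  (here Σt = 27.0000, Σ(t)² = 139.0000, Σln v = 12.3390, Σt·ln v = 61.6244).
Δ = 139.0000·6 − (27.0000)² = 105.0000; k = (61.6244·6 − 27.0000·12.3390)/105.0000 = 0.34852, ln C = (139.0000·12.3390 − 27.0000·61.6244)/105.0000 = 0.48815.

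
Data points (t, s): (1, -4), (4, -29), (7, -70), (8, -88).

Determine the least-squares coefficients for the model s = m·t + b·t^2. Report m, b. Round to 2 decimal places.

With design matrix A, AᵀA = [[130, 920]; [920, 6754]] and Aᵀs = [-1314, -9530]ᵀ.
Determinant 130·6754 − 920² = 31620.
m = ((-1314)·6754 − 920·(-9530))/31620 = -26789/7905; b = (130·(-9530) − 920·(-1314))/31620 = -1501/1581.

m = -3.39, b = -0.95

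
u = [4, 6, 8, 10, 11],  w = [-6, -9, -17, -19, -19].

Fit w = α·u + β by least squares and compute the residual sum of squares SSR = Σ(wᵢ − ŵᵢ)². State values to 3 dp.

SSR = 11.140

Setting ∂/∂α … = 0 gives: 337·α + 39·β = -613;  39·α + 5·β = -70.
(Σu·u = 337, Σu = 39, Σ1 = 5, Σu·w = -613, Σw = -70.)
Determinant 337·5 − 39² = 164.
α = ((-613)·5 − 39·(-70))/164 = -335/164; β = (337·(-70) − 39·(-613))/164 = 317/164.
Residuals: 39/164, 217/164, -425/164, -83/164, 63/41; SSR = 1827/164.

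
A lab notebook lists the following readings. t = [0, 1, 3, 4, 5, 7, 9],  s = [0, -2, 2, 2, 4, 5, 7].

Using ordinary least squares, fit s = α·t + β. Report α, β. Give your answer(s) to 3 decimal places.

The normal system MᵀM·[α, β]ᵀ = Mᵀs is [[181, 29]; [29, 7]]·[α, β]ᵀ = [130, 18]ᵀ.
Eliminating β: 7·(row 1) − 29·(row 2) gives 426·α = 7·130 − 29·18 = 388, so α = 194/213.
Then β = (18 − 29·(194/213))/7 = -256/213.

α = 0.911, β = -1.202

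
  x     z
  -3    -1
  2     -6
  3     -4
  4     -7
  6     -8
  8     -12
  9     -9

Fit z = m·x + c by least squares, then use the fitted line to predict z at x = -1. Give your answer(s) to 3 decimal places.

ẑ = -2.590

The normal equations are: 219·m + 29·c = -274;  29·m + 7·c = -47.
Eliminating c: 7·(row 1) − 29·(row 2) gives 692·m = 7·(-274) − 29·(-47) = -555, so m = -555/692.
Then c = ((-47) − 29·(-555/692))/7 = -2347/692.
At x = -1: ẑ = (-555/692)·(-1) + (-2347/692)·(1) = -448/173.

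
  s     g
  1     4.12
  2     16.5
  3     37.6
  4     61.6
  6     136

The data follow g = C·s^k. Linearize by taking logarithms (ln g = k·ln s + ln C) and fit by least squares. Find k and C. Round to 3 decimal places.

With ln gᵢ as the transformed response and ln sᵢ as the regressor:
Σln s = 4.9698, Σ(ln s)² = 6.8196, Σln g = 16.8795, Σln s·ln g = 20.4426.
Equations: 6.8196·k + 4.9698·ln C = 20.4426;  4.9698·k + 5·ln C = 16.8795.
Δ = 6.8196·5 − (4.9698)² = 9.3990; k = (20.4426·5 − 4.9698·16.8795)/9.3990 = 1.94963, ln C = (6.8196·16.8795 − 4.9698·20.4426)/9.3990 = 1.43805, so C = exp(1.43805) = 4.21246.

k = 1.950, C = 4.212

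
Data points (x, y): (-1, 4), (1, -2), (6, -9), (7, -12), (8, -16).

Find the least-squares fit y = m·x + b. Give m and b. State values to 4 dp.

m = -1.9904, b = 1.3599

Setting ∂/∂m … = 0 gives: 151·m + 21·b = -272;  21·m + 5·b = -35.
(Σx·x = 151, Σx = 21, Σ1 = 5, Σx·y = -272, Σy = -35.)
Determinant 151·5 − 21² = 314.
m = ((-272)·5 − 21·(-35))/314 = -625/314; b = (151·(-35) − 21·(-272))/314 = 427/314.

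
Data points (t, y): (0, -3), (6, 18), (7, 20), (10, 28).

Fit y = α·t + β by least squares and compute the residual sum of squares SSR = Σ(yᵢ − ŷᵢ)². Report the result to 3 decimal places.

From the data, Σt·t = 185, Σt = 23, Σ1 = 4.
And Σt·y = 528, Σy = 63.
XᵀX·[α, β]ᵀ = Xᵀy becomes [[185, 23]; [23, 4]]·[α, β]ᵀ = [528, 63]ᵀ.
Determinant 185·4 − 23² = 211.
α = (528·4 − 23·63)/211 = 663/211; β = (185·63 − 23·528)/211 = -489/211.
Residuals: -144/211, 309/211, 68/211, -233/211; SSR = 830/211.

SSR = 3.934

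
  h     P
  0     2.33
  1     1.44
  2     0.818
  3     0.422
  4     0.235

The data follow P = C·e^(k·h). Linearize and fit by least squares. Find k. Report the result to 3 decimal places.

k = -0.582

Taking logs, ln P = k·h + ln C, so regress ln P on h.
Σh = 10.0000, Σ(h)² = 30.0000, Σln P = -1.3013, Σh·ln P = -8.4181.
Normal system: [[30.0000, 10.0000]; [10.0000, 5]]·[k, ln C]ᵀ = [-8.4181, -1.3013]ᵀ.
Δ = 30.0000·5 − (10.0000)² = 50.0000; k = (-8.4181·5 − 10.0000·-1.3013)/50.0000 = -0.58155, ln C = (30.0000·-1.3013 − 10.0000·-8.4181)/50.0000 = 0.90283.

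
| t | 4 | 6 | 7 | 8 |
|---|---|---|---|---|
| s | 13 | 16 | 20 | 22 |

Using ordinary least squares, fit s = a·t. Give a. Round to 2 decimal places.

a = 2.81

With design matrix M, MᵀM = [[165]] and Mᵀs = [464]ᵀ.
Hence a = 464 / 165 ≈ 2.81212.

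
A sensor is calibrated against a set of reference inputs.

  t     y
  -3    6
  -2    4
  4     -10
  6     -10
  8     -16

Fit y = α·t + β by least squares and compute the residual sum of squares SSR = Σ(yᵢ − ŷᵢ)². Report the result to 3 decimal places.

SSR = 7.832

Entries of MᵀM: Σt·t = 129, Σt = 13, Σ1 = 5.
And Σt·y = -254, Σy = -26.
Normal equations: [[129, 13]; [13, 5]]·[α, β]ᵀ = [-254, -26]ᵀ.
Δ = 129·5 − 13² = 476.
α = ((-254)·5 − 13·(-26))/476 = -233/119; β = (129·(-26) − 13·(-254))/476 = -13/119.
Residuals: 4/17, 23/119, -35/17, 13/7, -27/119; SSR = 932/119.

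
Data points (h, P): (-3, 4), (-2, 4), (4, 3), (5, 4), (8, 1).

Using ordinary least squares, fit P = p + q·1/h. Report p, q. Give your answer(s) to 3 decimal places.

The normal equations are: 5·p + (-31/120)·q = 16;  (-31/120)·p + (6901/14400)·q = -199/120.
(Σ1 = 5, Σ1/h = -31/120, Σ1/h·1/h = 6901/14400, ΣP = 16, Σ1/h·P = -199/120.)
Δ = 5·(6901/14400) − (-31/120)² = 4193/1800.
p = (16·(6901/14400) − (-31/120)·(-199/120))/(4193/1800) = 104247/33544; q = (5·(-199/120) − (-31/120)·16)/(4193/1800) = -7485/4193.

p = 3.108, q = -1.785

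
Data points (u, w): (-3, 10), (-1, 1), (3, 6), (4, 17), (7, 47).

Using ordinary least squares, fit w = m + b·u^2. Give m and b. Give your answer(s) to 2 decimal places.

m = -0.01, b = 0.96

Sums needed: Σ1 = 5, Σu^2 = 84, Σu^2·u^2 = 2820.
And Σw = 81, Σu^2·w = 2720.
So AᵀA·[m, b]ᵀ = Aᵀw: [[5, 84]; [84, 2820]]·[m, b]ᵀ = [81, 2720]ᵀ.
Eliminating b: 2820·(row 1) − 84·(row 2) gives 7044·m = 2820·81 − 84·2720 = -60, so m = -5/587.
Then b = (2720 − 84·(-5/587))/2820 = 1699/1761.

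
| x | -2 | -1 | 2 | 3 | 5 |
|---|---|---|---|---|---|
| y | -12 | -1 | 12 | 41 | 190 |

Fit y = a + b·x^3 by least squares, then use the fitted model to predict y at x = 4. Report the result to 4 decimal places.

AᵀA·[a, b]ᵀ = Aᵀy reads: 5·a + 151·b = 230;  151·a + 16483·b = 25050.
(Σ1 = 5, Σx^3 = 151, Σx^3·x^3 = 16483, Σy = 230, Σx^3·y = 25050.)
Eliminating b: 16483·(row 1) − 151·(row 2) gives 59614·a = 16483·230 − 151·25050 = 8540, so a = 4270/29807.
Then b = (25050 − 151·(4270/29807))/16483 = 45260/29807.
At x = 4: ŷ = (4270/29807)·(1) + (45260/29807)·(64) = 2900910/29807.

ŷ = 97.3231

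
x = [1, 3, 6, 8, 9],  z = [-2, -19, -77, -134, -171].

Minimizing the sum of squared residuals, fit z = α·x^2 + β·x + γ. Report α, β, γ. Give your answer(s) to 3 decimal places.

AᵀA·[α, β, γ]ᵀ = Aᵀz reads: 12035·α + 1485·β + 191·γ = -25372;  1485·α + 191·β + 27·γ = -3132;  191·α + 27·β + 5·γ = -403.
Inverting the 3×3 Gram matrix, [α, β, γ]ᵀ = [-14523/7034, -2997/7034, 2011/3517]ᵀ.

α = -2.065, β = -0.426, γ = 0.572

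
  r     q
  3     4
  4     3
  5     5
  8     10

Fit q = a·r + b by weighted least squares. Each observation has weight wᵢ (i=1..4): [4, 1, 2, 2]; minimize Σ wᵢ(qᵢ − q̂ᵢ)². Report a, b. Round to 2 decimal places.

Compute the Gram sums: Σwᵢ·r·r = 230, Σwᵢ·r = 42, Σwᵢ·1 = 9.
For XᵀWq: Σwᵢ·r·q = 270, Σwᵢ·q = 49.
Eliminating b: 9·(row 1) − 42·(row 2) gives 306·a = 9·270 − 42·49 = 372, so a = 62/51.
Then b = (49 − 42·(62/51))/9 = -35/153.

a = 1.22, b = -0.23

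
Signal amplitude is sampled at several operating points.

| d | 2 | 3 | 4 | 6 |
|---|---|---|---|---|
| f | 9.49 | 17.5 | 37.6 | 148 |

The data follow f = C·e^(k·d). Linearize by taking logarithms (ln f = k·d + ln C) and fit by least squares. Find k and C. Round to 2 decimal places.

k = 0.69, C = 2.30

With ln fᵢ as the transformed response and dᵢ as the regressor:
Σd = 15.0000, Σ(d)² = 65.0000, Σln f = 13.7367, Σd·ln f = 57.5784.
Equations: 65.0000·k + 15.0000·ln C = 57.5784;  15.0000·k + 4·ln C = 13.7367.
Slope k = (n·Σd·ln f − Σd·Σln f)/(n·Σ(d)² − (Σd)²) = (4·57.5784 − 15.0000·13.7367)/35.0000 = 0.69325; ln C = (Σln f − k·Σd)/n = 0.83449, so C = exp(0.83449) = 2.30363.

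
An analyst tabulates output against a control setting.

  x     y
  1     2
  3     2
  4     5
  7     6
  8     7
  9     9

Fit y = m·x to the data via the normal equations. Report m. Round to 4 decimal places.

The normal equations are: 220·m = 207.
(Σx·x = 220, Σx·y = 207.)
Hence m = 207 / 220 ≈ 0.940909.

m = 0.9409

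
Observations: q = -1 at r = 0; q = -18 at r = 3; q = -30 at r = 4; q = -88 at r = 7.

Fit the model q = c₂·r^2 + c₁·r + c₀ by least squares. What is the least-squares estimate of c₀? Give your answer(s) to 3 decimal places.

c₀ = -1.030

Setting ∂/∂c₂ … = 0 gives: 2738·c₂ + 434·c₁ + 74·c₀ = -4954;  434·c₂ + 74·c₁ + 14·c₀ = -790;  74·c₂ + 14·c₁ + 4·c₀ = -137.
Inverting the 3×3 Gram matrix, [c₂, c₁, c₀]ᵀ = [-41/24, -277/600, -103/100]ᵀ.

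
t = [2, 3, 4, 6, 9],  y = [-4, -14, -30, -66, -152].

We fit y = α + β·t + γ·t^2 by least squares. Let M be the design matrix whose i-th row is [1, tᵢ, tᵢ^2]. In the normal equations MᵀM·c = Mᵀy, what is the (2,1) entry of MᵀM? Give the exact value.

Row 2 ↔ basis t, column 1 ↔ basis 1, so (MᵀM)_{2,1} = Σᵢ t = (2)·(1) + (3)·(1) + (4)·(1) + (6)·(1) + (9)·(1) = 24.

24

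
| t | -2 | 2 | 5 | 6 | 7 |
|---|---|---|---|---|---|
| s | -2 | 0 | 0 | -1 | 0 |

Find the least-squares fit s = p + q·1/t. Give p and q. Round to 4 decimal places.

Compute the Gram sums: Σ1 = 5, Σ1/t = 107/210, Σ1/t·1/t = 25939/44100.
And Σs = -3, Σ1/t·s = 5/6.
Normal equations: [[5, 107/210]; [107/210, 25939/44100]]·[p, q]ᵀ = [-3, 5/6]ᵀ.
Δ = 5·(25939/44100) − (107/210)² = 59123/22050.
p = ((-3)·(25939/44100) − (107/210)·(5/6))/(59123/22050) = -48271/59123; q = (5·(5/6) − (107/210)·(-3))/(59123/22050) = 125580/59123.

p = -0.8165, q = 2.1240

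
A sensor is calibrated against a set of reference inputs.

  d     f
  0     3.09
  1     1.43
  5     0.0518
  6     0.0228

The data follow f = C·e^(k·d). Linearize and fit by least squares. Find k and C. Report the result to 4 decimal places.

Let Y = ln f. Fitting Y = k·d + ln C by least squares:
Σd = 12.0000, Σ(d)² = 62.0000, Σln f = -5.2555, Σd·ln f = -37.1301.
Equations: 62.0000·k + 12.0000·ln C = -37.1301;  12.0000·k + 4·ln C = -5.2555.
Δ = 62.0000·4 − (12.0000)² = 104.0000; k = (-37.1301·4 − 12.0000·-5.2555)/104.0000 = -0.82168, ln C = (62.0000·-5.2555 − 12.0000·-37.1301)/104.0000 = 1.15115, so C = exp(1.15115) = 3.16183.

k = -0.8217, C = 3.1618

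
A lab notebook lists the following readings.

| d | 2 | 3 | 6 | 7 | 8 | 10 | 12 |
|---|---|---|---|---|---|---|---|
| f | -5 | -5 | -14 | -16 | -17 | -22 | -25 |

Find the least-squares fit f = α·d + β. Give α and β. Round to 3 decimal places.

α = -2.132, β = -0.238

Entries of AᵀA: Σd·d = 406, Σd = 48, Σ1 = 7.
Right-hand side: Σd·f = -877, Σf = -104.
Normal equations: [[406, 48]; [48, 7]]·[α, β]ᵀ = [-877, -104]ᵀ.
Eliminating β: 7·(row 1) − 48·(row 2) gives 538·α = 7·(-877) − 48·(-104) = -1147, so α = -1147/538.
Then β = ((-104) − 48·(-1147/538))/7 = -64/269.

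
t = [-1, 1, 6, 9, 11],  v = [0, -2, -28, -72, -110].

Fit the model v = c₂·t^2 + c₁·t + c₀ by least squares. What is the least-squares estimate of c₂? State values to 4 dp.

c₂ = -1.0005

Sums needed: Σt^2·t^2 = 22500, Σt^2·t = 2276, Σt^2 = 240, Σt·t = 240, Σt = 26, Σ1 = 5.
For Mᵀv: Σt^2·v = -20152, Σt·v = -2028, Σv = -212.
Normal equations: [[22500, 2276, 240]; [2276, 240, 26]; [240, 26, 5]]·[c₂, c₁, c₀]ᵀ = [-20152, -2028, -212]ᵀ.
Row-reducing yields c₂ = -5873/5870, c₁ = 1153/1174, c₀ = 1519/2935.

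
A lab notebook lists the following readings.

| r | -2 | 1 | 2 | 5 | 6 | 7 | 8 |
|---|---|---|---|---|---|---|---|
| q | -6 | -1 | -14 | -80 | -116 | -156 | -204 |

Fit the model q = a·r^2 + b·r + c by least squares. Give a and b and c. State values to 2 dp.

a = -3.02, b = -1.62, c = 2.79

Forming XᵀX = [[8451, 1197, 183]; [1197, 183, 27]; [183, 27, 7]] and Xᵀq = [-26957, -3837, -577]ᵀ gives XᵀX·[a, b, c]ᵀ = Xᵀq.
Row-reducing yields a = -84464/27963, b = -15118/9321, c = 2003/717.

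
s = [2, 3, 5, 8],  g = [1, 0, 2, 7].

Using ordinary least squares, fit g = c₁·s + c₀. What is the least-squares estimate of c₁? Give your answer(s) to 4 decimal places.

c₁ = 1.0952

With design matrix M, MᵀM = [[102, 18]; [18, 4]] and Mᵀg = [68, 10]ᵀ.
Determinant 102·4 − 18² = 84.
c₁ = (68·4 − 18·10)/84 = 23/21; c₀ = (102·10 − 18·68)/84 = -17/7.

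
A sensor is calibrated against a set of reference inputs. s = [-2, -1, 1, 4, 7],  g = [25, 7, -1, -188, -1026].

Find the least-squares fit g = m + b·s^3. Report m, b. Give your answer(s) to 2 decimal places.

m = 2.66, b = -3.00

The normal system XᵀX·[m, b]ᵀ = Xᵀg is [[5, 399]; [399, 121811]]·[m, b]ᵀ = [-1183, -364158]ᵀ.
Determinant 5·121811 − 399² = 449854.
m = ((-1183)·121811 − 399·(-364158))/449854 = 1196629/449854; b = (5·(-364158) − 399·(-1183))/449854 = -1348773/449854.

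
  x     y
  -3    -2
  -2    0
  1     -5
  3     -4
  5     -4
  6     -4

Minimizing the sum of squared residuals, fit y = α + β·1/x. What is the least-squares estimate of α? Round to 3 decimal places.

α = -2.719

From the data, Σ1 = 6, Σ1/x = 13/15, Σ1/x·1/x = 77/50.
For Mᵀy: Σy = -19, Σ1/x·y = -107/15.
MᵀM·[α, β]ᵀ = Mᵀy becomes [[6, 13/15]; [13/15, 77/50]]·[α, β]ᵀ = [-19, -107/15]ᵀ.
Eliminating β: (77/50)·(row 1) − (13/15)·(row 2) gives (382/45)·α = (77/50)·(-19) − (13/15)·(-107/15) = -2077/90, so α = -2077/764.
Then β = ((-107/15) − (13/15)·(-2077/764))/(77/50) = -1185/382.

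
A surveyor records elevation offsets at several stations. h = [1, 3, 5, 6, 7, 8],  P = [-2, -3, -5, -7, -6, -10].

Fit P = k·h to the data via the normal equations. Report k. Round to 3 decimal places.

Sums needed: Σh·h = 184.
And Σh·P = -200.
So XᵀX·[k]ᵀ = XᵀP: [[184]]·[k]ᵀ = [-200]ᵀ.
Hence k = -200 / 184 ≈ -1.08696.

k = -1.087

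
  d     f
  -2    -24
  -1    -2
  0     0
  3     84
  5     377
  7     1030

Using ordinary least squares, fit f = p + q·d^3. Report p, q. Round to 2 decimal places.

Entries of AᵀA: Σ1 = 6, Σd^3 = 486, Σd^3·d^3 = 134068.
Right-hand side: Σf = 1465, Σd^3·f = 402877.
Normal equations: [[6, 486]; [486, 134068]]·[p, q]ᵀ = [1465, 402877]ᵀ.
Eliminating q: 134068·(row 1) − 486·(row 2) gives 568212·p = 134068·1465 − 486·402877 = 611398, so p = 305699/284106.
Then q = (402877 − 486·(305699/284106))/134068 = 142106/47351.

p = 1.08, q = 3.00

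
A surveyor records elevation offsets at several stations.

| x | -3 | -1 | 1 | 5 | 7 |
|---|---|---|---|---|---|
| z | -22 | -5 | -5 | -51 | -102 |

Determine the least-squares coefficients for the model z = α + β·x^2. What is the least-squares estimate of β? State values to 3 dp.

β = -2.005

The normal system AᵀA·[α, β]ᵀ = Aᵀz is [[5, 85]; [85, 3109]]·[α, β]ᵀ = [-185, -6481]ᵀ.
Determinant 5·3109 − 85² = 8320.
α = ((-185)·3109 − 85·(-6481))/8320 = -607/208; β = (5·(-6481) − 85·(-185))/8320 = -417/208.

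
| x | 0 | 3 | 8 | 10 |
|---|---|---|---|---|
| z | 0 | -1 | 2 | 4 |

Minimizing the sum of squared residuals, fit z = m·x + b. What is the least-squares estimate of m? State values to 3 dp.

AᵀA·[m, b]ᵀ = Aᵀz reads: 173·m + 21·b = 53;  21·m + 4·b = 5.
(Σx·x = 173, Σx = 21, Σ1 = 4, Σx·z = 53, Σz = 5.)
Δ = 173·4 − 21² = 251.
m = (53·4 − 21·5)/251 = 107/251; b = (173·5 − 21·53)/251 = -248/251.

m = 0.426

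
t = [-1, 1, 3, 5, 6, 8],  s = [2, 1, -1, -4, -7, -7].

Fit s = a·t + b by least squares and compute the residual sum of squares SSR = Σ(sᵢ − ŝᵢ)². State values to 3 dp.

SSR = 4.843

Compute the Gram sums: Σt·t = 136, Σt = 22, Σ1 = 6.
Right-hand side: Σt·s = -122, Σs = -16.
So XᵀX·[a, b]ᵀ = Xᵀs: [[136, 22]; [22, 6]]·[a, b]ᵀ = [-122, -16]ᵀ.
Eliminating b: 6·(row 1) − 22·(row 2) gives 332·a = 6·(-122) − 22·(-16) = -380, so a = -95/83.
Then b = ((-16) − 22·(-95/83))/6 = 127/83.
Residuals: -56/83, 51/83, 75/83, 16/83, -138/83, 52/83; SSR = 402/83.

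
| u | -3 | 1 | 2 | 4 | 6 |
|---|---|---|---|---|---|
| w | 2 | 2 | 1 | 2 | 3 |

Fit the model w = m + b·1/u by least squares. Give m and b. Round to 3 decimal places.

Setting ∂/∂m … = 0 gives: 5·m + (19/12)·b = 10;  (19/12)·m + (209/144)·b = 17/6.
(Σ1 = 5, Σ1/u = 19/12, Σ1/u·1/u = 209/144, Σw = 10, Σ1/u·w = 17/6.)
Eliminating b: (209/144)·(row 1) − (19/12)·(row 2) gives (19/4)·m = (209/144)·10 − (19/12)·(17/6) = 361/36, so m = 19/9.
Then b = ((17/6) − (19/12)·(19/9))/(209/144) = -20/57.

m = 2.111, b = -0.351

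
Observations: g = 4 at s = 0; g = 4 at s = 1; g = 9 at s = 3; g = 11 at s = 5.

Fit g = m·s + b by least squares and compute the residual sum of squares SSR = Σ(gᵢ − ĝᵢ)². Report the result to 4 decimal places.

Normal-equation sums: Σs·s = 35, Σs = 9, Σ1 = 4.
Moment sums: Σs·g = 86, Σg = 28.
MᵀM·[m, b]ᵀ = Mᵀg becomes [[35, 9]; [9, 4]]·[m, b]ᵀ = [86, 28]ᵀ.
Δ = 35·4 − 9² = 59.
m = (86·4 − 9·28)/59 = 92/59; b = (35·28 − 9·86)/59 = 206/59.
Residuals: 30/59, -62/59, 49/59, -17/59; SSR = 126/59.

SSR = 2.1356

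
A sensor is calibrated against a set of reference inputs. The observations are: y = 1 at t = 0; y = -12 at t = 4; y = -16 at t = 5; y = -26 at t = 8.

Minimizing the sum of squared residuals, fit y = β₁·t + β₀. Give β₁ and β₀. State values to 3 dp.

β₁ = -3.382, β₀ = 1.122

Setting ∂/∂β₁ … = 0 gives: 105·β₁ + 17·β₀ = -336;  17·β₁ + 4·β₀ = -53.
Determinant 105·4 − 17² = 131.
β₁ = ((-336)·4 − 17·(-53))/131 = -443/131; β₀ = (105·(-53) − 17·(-336))/131 = 147/131.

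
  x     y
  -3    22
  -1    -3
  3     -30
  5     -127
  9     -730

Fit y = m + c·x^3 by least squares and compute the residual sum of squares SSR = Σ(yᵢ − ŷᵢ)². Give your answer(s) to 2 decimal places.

SSR = 3.34

MᵀM·[m, c]ᵀ = Mᵀy reads: 5·m + 853·c = -868;  853·m + 548525·c = -549446.
Determinant 5·548525 − 853² = 2015016.
m = ((-868)·548525 − 853·(-549446))/2015016 = -1240377/335836; c = (5·(-549446) − 853·(-868))/2015016 = -334471/335836.
Residuals: -100487/83959, -50801/167918, 98007/167918, 99520/83959, -22636/83959; SSR = 561245/167918.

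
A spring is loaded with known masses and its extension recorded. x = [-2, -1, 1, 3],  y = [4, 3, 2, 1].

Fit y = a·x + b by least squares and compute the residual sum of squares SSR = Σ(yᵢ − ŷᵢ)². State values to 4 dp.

The normal system MᵀM·[a, b]ᵀ = Mᵀy is [[15, 1]; [1, 4]]·[a, b]ᵀ = [-6, 10]ᵀ.
Δ = 15·4 − 1² = 59.
a = ((-6)·4 − 1·10)/59 = -34/59; b = (15·10 − 1·(-6))/59 = 156/59.
Residuals: 12/59, -13/59, -4/59, 5/59; SSR = 6/59.

SSR = 0.1017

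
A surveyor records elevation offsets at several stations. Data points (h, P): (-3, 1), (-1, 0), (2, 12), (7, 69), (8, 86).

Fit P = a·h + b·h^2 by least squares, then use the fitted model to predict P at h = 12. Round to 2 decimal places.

Sums needed: Σh·h = 127, Σh·h^2 = 835, Σh^2·h^2 = 6595.
Right-hand side: Σh·P = 1192, Σh^2·P = 8942.
Normal equations: [[127, 835]; [835, 6595]]·[a, b]ᵀ = [1192, 8942]ᵀ.
det = 127·6595 − 835² = 140340.
a = (1192·6595 − 835·8942)/140340 = 39467/14034; b = (127·8942 − 835·1192)/140340 = 70157/70170.
At h = 12: P̂ = (39467/14034)·(12) + (70157/70170)·(144) = 2078438/11695.

P̂ = 177.72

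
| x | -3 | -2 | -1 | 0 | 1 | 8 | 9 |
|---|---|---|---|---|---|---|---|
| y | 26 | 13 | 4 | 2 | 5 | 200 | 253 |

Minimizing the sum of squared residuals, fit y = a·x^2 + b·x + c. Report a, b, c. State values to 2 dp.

Entries of AᵀA: Σx^2·x^2 = 10756, Σx^2·x = 1206, Σx^2 = 160, Σx·x = 160, Σx = 12, Σ1 = 7.
Right-hand side: Σx^2·y = 33588, Σx·y = 3774, Σy = 503.
So AᵀA·[a, b, c]ᵀ = Aᵀy: [[10756, 1206, 160]; [1206, 160, 12]; [160, 12, 7]]·[a, b, c]ᵀ = [33588, 3774, 503]ᵀ.
Inverting the 3×3 Gram matrix, [a, b, c]ᵀ = [642619/212961, 51028/70987, 351905/212961]ᵀ.

a = 3.02, b = 0.72, c = 1.65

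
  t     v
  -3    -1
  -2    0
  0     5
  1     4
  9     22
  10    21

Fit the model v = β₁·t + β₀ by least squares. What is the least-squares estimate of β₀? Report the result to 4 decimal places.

Setting ∂/∂β₁ … = 0 gives: 195·β₁ + 15·β₀ = 415;  15·β₁ + 6·β₀ = 51.
Δ = 195·6 − 15² = 945.
β₁ = (415·6 − 15·51)/945 = 115/63; β₀ = (195·51 − 15·415)/945 = 248/63.

β₀ = 3.9365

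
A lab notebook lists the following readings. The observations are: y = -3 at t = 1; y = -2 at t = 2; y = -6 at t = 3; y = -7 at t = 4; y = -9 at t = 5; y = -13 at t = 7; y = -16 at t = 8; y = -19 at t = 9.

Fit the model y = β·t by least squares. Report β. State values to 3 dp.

Forming MᵀM = [[249]] and Mᵀy = [-488]ᵀ gives MᵀM·[β]ᵀ = Mᵀy.
β = (-488)/249 = -1.95984.

β = -1.960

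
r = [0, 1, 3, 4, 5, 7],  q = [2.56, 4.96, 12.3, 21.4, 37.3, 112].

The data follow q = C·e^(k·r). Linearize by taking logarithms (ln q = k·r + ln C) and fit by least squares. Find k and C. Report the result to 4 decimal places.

Taking logs, ln q = k·r + ln C, so regress ln q on r.
Sums: Σr = 20.0000, Σ(r)² = 100.0000, Σln q = 16.4519, Σr·ln q = 72.5082.
Normal system: [[100.0000, 20.0000]; [20.0000, 6]]·[k, ln C]ᵀ = [72.5082, 16.4519]ᵀ.
Δ = 100.0000·6 − (20.0000)² = 200.0000; k = (72.5082·6 − 20.0000·16.4519)/200.0000 = 0.53006, ln C = (100.0000·16.4519 − 20.0000·72.5082)/200.0000 = 0.97513, so C = exp(0.97513) = 2.65150.

k = 0.5301, C = 2.6515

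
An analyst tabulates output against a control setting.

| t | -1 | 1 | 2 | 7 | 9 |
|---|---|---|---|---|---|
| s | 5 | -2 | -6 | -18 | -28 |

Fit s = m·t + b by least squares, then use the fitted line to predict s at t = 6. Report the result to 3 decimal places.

The normal equations are: 136·m + 18·b = -397;  18·m + 5·b = -49.
(Σt·t = 136, Σt = 18, Σ1 = 5, Σt·s = -397, Σs = -49.)
det = 136·5 − 18² = 356.
m = ((-397)·5 − 18·(-49))/356 = -1103/356; b = (136·(-49) − 18·(-397))/356 = 241/178.
At t = 6: ŝ = (-1103/356)·(6) + (241/178)·(1) = -1534/89.

ŝ = -17.236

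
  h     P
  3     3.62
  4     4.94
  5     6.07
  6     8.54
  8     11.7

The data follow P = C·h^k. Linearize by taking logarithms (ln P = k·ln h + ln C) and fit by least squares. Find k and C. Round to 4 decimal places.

Taking logs, ln P = k·ln h + ln C, so regress ln P on ln h.
XᵀX = [[13.2535, 7.9655]; [7.9655, 5]], rhs = [15.4876, 9.2915]ᵀ  (here Σln h = 7.9655, Σ(ln h)² = 13.2535, Σln P = 9.2915, Σln h·ln P = 15.4876).
Solving (det = 2.8177): k = 1.21581, ln C = -0.07861, so C = exp(-0.07861) = 0.92440.

k = 1.2158, C = 0.9244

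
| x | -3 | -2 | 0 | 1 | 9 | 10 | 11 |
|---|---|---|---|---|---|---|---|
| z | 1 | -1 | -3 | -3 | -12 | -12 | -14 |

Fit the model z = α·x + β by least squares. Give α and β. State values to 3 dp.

α = -1.014, β = -2.518

The normal system MᵀM·[α, β]ᵀ = Mᵀz is [[316, 26]; [26, 7]]·[α, β]ᵀ = [-386, -44]ᵀ.
Eliminating β: 7·(row 1) − 26·(row 2) gives 1536·α = 7·(-386) − 26·(-44) = -1558, so α = -779/768.
Then β = ((-44) − 26·(-779/768))/7 = -967/384.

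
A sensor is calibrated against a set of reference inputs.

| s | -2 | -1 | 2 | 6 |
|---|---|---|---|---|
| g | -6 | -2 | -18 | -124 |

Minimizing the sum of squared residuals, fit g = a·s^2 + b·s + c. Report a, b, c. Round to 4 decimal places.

a = -2.9266, b = -2.9392, c = -0.9012

Setting ∂/∂a … = 0 gives: 1329·a + 215·b + 45·c = -4562;  215·a + 45·b + 5·c = -766;  45·a + 5·b + 4·c = -150.
(Σs^2·s^2 = 1329, Σs^2·s = 215, Σs^2 = 45, Σs·s = 45, Σs = 5, Σ1 = 4, Σs^2·g = -4562, Σs·g = -766, Σg = -150.)
Row-reducing yields a = -1955/668, b = -9817/3340, c = -301/334.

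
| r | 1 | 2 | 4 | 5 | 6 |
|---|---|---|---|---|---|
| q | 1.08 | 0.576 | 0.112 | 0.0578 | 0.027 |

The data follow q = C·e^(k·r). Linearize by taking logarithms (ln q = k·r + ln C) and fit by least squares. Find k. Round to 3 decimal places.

k = -0.747

Linearized form: ln q = k·r + ln C. From the 5 transformed points,
XᵀX = [[82.0000, 18.0000]; [18.0000, 5]], rhs = [-45.7087, -9.1266]ᵀ  (here Σr = 18.0000, Σ(r)² = 82.0000, Σln q = -9.1266, Σr·ln q = -45.7087).
Slope k = (n·Σr·ln q − Σr·Σln q)/(n·Σ(r)² − (Σr)²) = (5·-45.7087 − 18.0000·-9.1266)/86.0000 = -0.74726; ln C = (Σln q − k·Σr)/n = 0.86480.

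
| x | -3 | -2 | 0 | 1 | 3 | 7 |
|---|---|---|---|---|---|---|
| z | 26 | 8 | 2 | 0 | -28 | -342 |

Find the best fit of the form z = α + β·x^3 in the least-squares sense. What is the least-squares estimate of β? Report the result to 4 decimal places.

β = -0.9977

MᵀM·[α, β]ᵀ = Mᵀz reads: 6·α + 336·β = -334;  336·α + 119172·β = -118828.
det = 6·119172 − 336² = 602136.
α = ((-334)·119172 − 336·(-118828))/602136 = 1705/8363; β = (6·(-118828) − 336·(-334))/602136 = -25031/25089.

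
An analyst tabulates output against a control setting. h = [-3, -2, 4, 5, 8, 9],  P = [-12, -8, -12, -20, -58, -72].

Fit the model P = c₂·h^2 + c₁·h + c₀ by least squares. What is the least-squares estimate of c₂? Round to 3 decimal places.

c₂ = -1.013

MᵀM·[c₂, c₁, c₀]ᵀ = MᵀP reads: 11635·c₂ + 1395·c₁ + 199·c₀ = -10376;  1395·c₂ + 199·c₁ + 21·c₀ = -1208;  199·c₂ + 21·c₁ + 6·c₀ = -182.
(Σh^2·h^2 = 11635, Σh^2·h = 1395, Σh^2 = 199, Σh·h = 199, Σh = 21, Σ1 = 6, Σh^2·P = -10376, Σh·P = -1208, ΣP = -182.)
Row-reducing yields c₂ = -218677/215954, c₁ = 234551/215954, c₀ = -59373/107977.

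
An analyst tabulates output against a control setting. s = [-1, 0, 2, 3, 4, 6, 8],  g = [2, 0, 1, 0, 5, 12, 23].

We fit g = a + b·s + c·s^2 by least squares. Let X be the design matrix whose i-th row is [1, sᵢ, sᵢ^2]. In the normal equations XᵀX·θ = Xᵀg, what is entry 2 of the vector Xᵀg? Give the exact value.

276

Entry 2 ↔ basis s, so (Xᵀg)_{2} = Σᵢ (s)·gᵢ = (-1)·(2) + (0)·(0) + (2)·(1) + (3)·(0) + (4)·(5) + (6)·(12) + (8)·(23) = 276.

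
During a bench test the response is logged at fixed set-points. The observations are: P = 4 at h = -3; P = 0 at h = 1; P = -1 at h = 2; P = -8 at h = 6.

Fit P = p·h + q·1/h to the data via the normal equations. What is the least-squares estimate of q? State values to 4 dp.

Sums needed: Σh·h = 50, Σh·1/h = 4, Σ1/h·1/h = 25/18.
And Σh·P = -62, Σ1/h·P = -19/6.
So AᵀA·[p, q]ᵀ = AᵀP: [[50, 4]; [4, 25/18]]·[p, q]ᵀ = [-62, -19/6]ᵀ.
det = 50·(25/18) − 4² = 481/9.
p = ((-62)·(25/18) − 4·(-19/6))/(481/9) = -661/481; q = (50·(-19/6) − 4·(-62))/(481/9) = 807/481.

q = 1.6778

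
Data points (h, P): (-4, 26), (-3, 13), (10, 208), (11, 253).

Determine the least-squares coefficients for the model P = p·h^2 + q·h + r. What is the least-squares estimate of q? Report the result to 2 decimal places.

q = 0.58

From the data, Σh^2·h^2 = 24978, Σh^2·h = 2240, Σh^2 = 246, Σh·h = 246, Σh = 14, Σ1 = 4.
For AᵀP: Σh^2·P = 51946, Σh·P = 4720, ΣP = 500.
Row-reducing yields p = 29/14, q = 227/394, r = -12161/2758.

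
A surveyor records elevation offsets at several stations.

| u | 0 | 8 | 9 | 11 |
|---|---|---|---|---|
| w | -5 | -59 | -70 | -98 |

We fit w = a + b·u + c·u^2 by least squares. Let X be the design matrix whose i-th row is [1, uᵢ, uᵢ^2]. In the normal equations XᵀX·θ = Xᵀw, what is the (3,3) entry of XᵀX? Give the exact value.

25298

Row 3 ↔ basis u^2, column 3 ↔ basis u^2, so (XᵀX)_{3,3} = Σᵢ (u^2)·(u^2) = (0)·(0) + (64)·(64) + (81)·(81) + (121)·(121) = 25298.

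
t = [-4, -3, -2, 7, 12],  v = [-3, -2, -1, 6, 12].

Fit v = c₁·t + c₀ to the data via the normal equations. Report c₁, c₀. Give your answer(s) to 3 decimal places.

c₁ = 0.901, c₀ = 0.598

With design matrix X, XᵀX = [[222, 10]; [10, 5]] and Xᵀv = [206, 12]ᵀ.
Δ = 222·5 − 10² = 1010.
c₁ = (206·5 − 10·12)/1010 = 91/101; c₀ = (222·12 − 10·206)/1010 = 302/505.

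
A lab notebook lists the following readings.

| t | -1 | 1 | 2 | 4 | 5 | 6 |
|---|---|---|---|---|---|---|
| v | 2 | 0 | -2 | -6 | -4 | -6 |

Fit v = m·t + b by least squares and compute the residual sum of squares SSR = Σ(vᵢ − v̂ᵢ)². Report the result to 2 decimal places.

SSR = 5.86

The normal system MᵀM·[m, b]ᵀ = Mᵀv is [[83, 17]; [17, 6]]·[m, b]ᵀ = [-86, -16]ᵀ.
Eliminating b: 6·(row 1) − 17·(row 2) gives 209·m = 6·(-86) − 17·(-16) = -244, so m = -244/209.
Then b = ((-16) − 17·(-244/209))/6 = 134/209.
Residuals: 40/209, 10/19, -64/209, -412/209, 250/209, 4/11; SSR = 1224/209.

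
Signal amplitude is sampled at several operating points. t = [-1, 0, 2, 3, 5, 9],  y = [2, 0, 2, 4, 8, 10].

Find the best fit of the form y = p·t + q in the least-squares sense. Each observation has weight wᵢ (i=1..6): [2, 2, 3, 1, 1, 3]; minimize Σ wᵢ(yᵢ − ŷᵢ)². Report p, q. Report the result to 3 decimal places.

Entries of XᵀWX: Σwᵢ·t·t = 291, Σwᵢ·t = 39, Σwᵢ·1 = 12.
For XᵀWy: Σwᵢ·t·y = 330, Σwᵢ·y = 52.
Determinant 291·12 − 39² = 1971.
p = (330·12 − 39·52)/1971 = 644/657; q = (291·52 − 39·330)/1971 = 754/657.

p = 0.980, q = 1.148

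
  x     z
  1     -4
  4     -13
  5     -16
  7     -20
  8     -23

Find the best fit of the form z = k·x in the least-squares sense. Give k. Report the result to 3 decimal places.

Entries of AᵀA: Σx·x = 155.
Right-hand side: Σx·z = -460.
Normal equations: [[155]]·[k]ᵀ = [-460]ᵀ.
Hence k = -460 / 155 ≈ -2.96774.

k = -2.968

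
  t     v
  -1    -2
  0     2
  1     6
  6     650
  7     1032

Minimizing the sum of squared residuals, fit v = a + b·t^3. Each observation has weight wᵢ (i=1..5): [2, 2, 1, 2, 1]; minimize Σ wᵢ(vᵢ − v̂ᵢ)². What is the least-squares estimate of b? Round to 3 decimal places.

b = 3.003

Forming AᵀWA = [[8, 774]; [774, 210964]] and AᵀWv = [2338, 634786]ᵀ gives AᵀWA·[a, b]ᵀ = AᵀWv.
det = 8·210964 − 774² = 1088636.
a = (2338·210964 − 774·634786)/1088636 = 477367/272159; b = (8·634786 − 774·2338)/1088636 = 817169/272159.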